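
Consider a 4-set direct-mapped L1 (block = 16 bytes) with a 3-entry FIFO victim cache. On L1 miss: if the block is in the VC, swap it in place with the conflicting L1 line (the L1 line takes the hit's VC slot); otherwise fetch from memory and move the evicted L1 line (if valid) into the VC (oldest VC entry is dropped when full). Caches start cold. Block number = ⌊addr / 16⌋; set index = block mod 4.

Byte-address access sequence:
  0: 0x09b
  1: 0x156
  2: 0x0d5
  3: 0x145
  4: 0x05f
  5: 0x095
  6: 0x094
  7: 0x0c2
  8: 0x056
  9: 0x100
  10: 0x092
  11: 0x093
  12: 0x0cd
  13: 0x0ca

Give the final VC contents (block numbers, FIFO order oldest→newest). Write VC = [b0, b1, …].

VC = [20, 5, 16]

#0 0x9b→b9/s1 MISS; vc=[]
#1 0x156→b21/s1 MISS; vc=[9]
#2 0xd5→b13/s1 MISS; vc=[9,21]
#3 0x145→b20/s0 MISS; vc=[9,21]
#4 0x5f→b5/s1 MISS; vc=[9,21,13]
#5 0x95→b9/s1 VC-HIT; vc=[5,21,13]
#6 0x94→b9/s1 L1-HIT; vc=[5,21,13]
#7 0xc2→b12/s0 MISS; vc=[21,13,20]
#8 0x56→b5/s1 MISS; vc=[13,20,9]
#9 0x100→b16/s0 MISS; vc=[20,9,12]
#10 0x92→b9/s1 VC-HIT; vc=[20,5,12]
#11 0x93→b9/s1 L1-HIT; vc=[20,5,12]
#12 0xcd→b12/s0 VC-HIT; vc=[20,5,16]
#13 0xca→b12/s0 L1-HIT; vc=[20,5,16]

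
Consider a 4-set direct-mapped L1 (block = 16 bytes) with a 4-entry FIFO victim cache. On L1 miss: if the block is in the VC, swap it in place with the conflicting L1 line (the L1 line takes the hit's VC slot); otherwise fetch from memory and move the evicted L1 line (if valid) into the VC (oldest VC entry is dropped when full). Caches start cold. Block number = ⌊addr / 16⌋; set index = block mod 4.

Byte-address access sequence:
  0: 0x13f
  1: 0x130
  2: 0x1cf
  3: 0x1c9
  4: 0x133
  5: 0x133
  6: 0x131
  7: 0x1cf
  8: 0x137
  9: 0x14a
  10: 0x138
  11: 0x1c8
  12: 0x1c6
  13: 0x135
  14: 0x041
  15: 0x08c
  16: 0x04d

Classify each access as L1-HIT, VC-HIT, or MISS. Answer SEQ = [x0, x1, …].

  [0] addr=0x13f blk=19 s=3: MISS | VC []
  [1] addr=0x130 blk=19 s=3: L1-HIT | VC []
  [2] addr=0x1cf blk=28 s=0: MISS | VC []
  [3] addr=0x1c9 blk=28 s=0: L1-HIT | VC []
  [4] addr=0x133 blk=19 s=3: L1-HIT | VC []
  [5] addr=0x133 blk=19 s=3: L1-HIT | VC []
  [6] addr=0x131 blk=19 s=3: L1-HIT | VC []
  [7] addr=0x1cf blk=28 s=0: L1-HIT | VC []
  [8] addr=0x137 blk=19 s=3: L1-HIT | VC []
  [9] addr=0x14a blk=20 s=0: MISS | VC [28]
  [10] addr=0x138 blk=19 s=3: L1-HIT | VC [28]
  [11] addr=0x1c8 blk=28 s=0: VC-HIT | VC [20]
  [12] addr=0x1c6 blk=28 s=0: L1-HIT | VC [20]
  [13] addr=0x135 blk=19 s=3: L1-HIT | VC [20]
  [14] addr=0x41 blk=4 s=0: MISS | VC [20, 28]
  [15] addr=0x8c blk=8 s=0: MISS | VC [20, 28, 4]
  [16] addr=0x4d blk=4 s=0: VC-HIT | VC [20, 28, 8]

SEQ = [MISS, L1-HIT, MISS, L1-HIT, L1-HIT, L1-HIT, L1-HIT, L1-HIT, L1-HIT, MISS, L1-HIT, VC-HIT, L1-HIT, L1-HIT, MISS, MISS, VC-HIT]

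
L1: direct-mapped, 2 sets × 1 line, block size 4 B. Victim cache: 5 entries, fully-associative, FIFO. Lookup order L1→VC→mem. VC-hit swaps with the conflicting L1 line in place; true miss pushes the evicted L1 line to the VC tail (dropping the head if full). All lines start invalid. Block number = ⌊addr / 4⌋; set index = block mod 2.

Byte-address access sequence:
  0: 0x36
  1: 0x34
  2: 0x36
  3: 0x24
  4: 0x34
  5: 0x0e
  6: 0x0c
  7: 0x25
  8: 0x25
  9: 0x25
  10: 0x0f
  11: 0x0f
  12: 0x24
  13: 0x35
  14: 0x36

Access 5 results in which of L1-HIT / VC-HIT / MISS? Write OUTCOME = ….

#0 0x36→b13/s1 MISS; vc=[]
#1 0x34→b13/s1 L1-HIT; vc=[]
#2 0x36→b13/s1 L1-HIT; vc=[]
#3 0x24→b9/s1 MISS; vc=[13]
#4 0x34→b13/s1 VC-HIT; vc=[9]
#5 0xe→b3/s1 MISS; vc=[9,13]
#6 0xc→b3/s1 L1-HIT; vc=[9,13]
#7 0x25→b9/s1 VC-HIT; vc=[3,13]
#8 0x25→b9/s1 L1-HIT; vc=[3,13]
#9 0x25→b9/s1 L1-HIT; vc=[3,13]
#10 0xf→b3/s1 VC-HIT; vc=[9,13]
#11 0xf→b3/s1 L1-HIT; vc=[9,13]
#12 0x24→b9/s1 VC-HIT; vc=[3,13]
#13 0x35→b13/s1 VC-HIT; vc=[3,9]
#14 0x36→b13/s1 L1-HIT; vc=[3,9]

OUTCOME = MISS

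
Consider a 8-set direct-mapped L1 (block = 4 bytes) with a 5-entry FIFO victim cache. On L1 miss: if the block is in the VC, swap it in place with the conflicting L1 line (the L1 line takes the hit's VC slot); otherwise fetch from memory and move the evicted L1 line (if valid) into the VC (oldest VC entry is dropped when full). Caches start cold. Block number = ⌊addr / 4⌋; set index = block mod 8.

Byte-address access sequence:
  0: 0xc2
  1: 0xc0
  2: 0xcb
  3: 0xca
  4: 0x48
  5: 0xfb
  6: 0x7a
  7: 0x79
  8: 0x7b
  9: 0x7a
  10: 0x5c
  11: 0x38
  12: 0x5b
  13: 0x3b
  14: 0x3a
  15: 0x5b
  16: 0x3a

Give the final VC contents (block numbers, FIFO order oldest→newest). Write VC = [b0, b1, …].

VC = [50, 62, 30, 22]

#0 0xc2→b48/s0 MISS; vc=[]
#1 0xc0→b48/s0 L1-HIT; vc=[]
#2 0xcb→b50/s2 MISS; vc=[]
#3 0xca→b50/s2 L1-HIT; vc=[]
#4 0x48→b18/s2 MISS; vc=[50]
#5 0xfb→b62/s6 MISS; vc=[50]
#6 0x7a→b30/s6 MISS; vc=[50,62]
#7 0x79→b30/s6 L1-HIT; vc=[50,62]
#8 0x7b→b30/s6 L1-HIT; vc=[50,62]
#9 0x7a→b30/s6 L1-HIT; vc=[50,62]
#10 0x5c→b23/s7 MISS; vc=[50,62]
#11 0x38→b14/s6 MISS; vc=[50,62,30]
#12 0x5b→b22/s6 MISS; vc=[50,62,30,14]
#13 0x3b→b14/s6 VC-HIT; vc=[50,62,30,22]
#14 0x3a→b14/s6 L1-HIT; vc=[50,62,30,22]
#15 0x5b→b22/s6 VC-HIT; vc=[50,62,30,14]
#16 0x3a→b14/s6 VC-HIT; vc=[50,62,30,22]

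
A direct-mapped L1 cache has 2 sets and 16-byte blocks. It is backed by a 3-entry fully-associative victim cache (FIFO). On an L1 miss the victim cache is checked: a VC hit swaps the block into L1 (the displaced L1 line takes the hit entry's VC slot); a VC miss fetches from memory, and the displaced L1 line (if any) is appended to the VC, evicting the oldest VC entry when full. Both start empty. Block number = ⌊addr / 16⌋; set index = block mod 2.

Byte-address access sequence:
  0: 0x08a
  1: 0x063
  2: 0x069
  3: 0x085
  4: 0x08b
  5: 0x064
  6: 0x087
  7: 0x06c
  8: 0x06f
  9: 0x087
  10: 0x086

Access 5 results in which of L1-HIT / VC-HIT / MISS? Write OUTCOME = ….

OUTCOME = VC-HIT

#0 0x8a→b8/s0 MISS; vc=[]
#1 0x63→b6/s0 MISS; vc=[8]
#2 0x69→b6/s0 L1-HIT; vc=[8]
#3 0x85→b8/s0 VC-HIT; vc=[6]
#4 0x8b→b8/s0 L1-HIT; vc=[6]
#5 0x64→b6/s0 VC-HIT; vc=[8]
#6 0x87→b8/s0 VC-HIT; vc=[6]
#7 0x6c→b6/s0 VC-HIT; vc=[8]
#8 0x6f→b6/s0 L1-HIT; vc=[8]
#9 0x87→b8/s0 VC-HIT; vc=[6]
#10 0x86→b8/s0 L1-HIT; vc=[6]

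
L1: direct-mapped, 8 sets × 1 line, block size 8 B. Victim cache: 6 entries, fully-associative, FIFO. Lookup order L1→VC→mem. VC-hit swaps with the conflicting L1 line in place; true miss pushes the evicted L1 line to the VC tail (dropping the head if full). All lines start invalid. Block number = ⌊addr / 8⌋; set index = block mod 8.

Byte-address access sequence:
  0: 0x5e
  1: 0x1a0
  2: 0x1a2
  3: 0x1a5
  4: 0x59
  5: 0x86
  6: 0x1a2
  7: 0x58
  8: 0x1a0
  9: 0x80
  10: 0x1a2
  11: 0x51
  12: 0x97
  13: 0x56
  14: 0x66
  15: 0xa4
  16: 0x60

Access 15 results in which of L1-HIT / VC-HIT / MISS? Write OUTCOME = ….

0: 0x5e (blk 11, set 3) → MISS  vc=[]
1: 0x1a0 (blk 52, set 4) → MISS  vc=[]
2: 0x1a2 (blk 52, set 4) → L1-HIT  vc=[]
3: 0x1a5 (blk 52, set 4) → L1-HIT  vc=[]
4: 0x59 (blk 11, set 3) → L1-HIT  vc=[]
5: 0x86 (blk 16, set 0) → MISS  vc=[]
6: 0x1a2 (blk 52, set 4) → L1-HIT  vc=[]
7: 0x58 (blk 11, set 3) → L1-HIT  vc=[]
8: 0x1a0 (blk 52, set 4) → L1-HIT  vc=[]
9: 0x80 (blk 16, set 0) → L1-HIT  vc=[]
10: 0x1a2 (blk 52, set 4) → L1-HIT  vc=[]
11: 0x51 (blk 10, set 2) → MISS  vc=[]
12: 0x97 (blk 18, set 2) → MISS  vc=[10]
13: 0x56 (blk 10, set 2) → VC-HIT  vc=[18]
14: 0x66 (blk 12, set 4) → MISS  vc=[18, 52]
15: 0xa4 (blk 20, set 4) → MISS  vc=[18, 52, 12]
16: 0x60 (blk 12, set 4) → VC-HIT  vc=[18, 52, 20]

OUTCOME = MISS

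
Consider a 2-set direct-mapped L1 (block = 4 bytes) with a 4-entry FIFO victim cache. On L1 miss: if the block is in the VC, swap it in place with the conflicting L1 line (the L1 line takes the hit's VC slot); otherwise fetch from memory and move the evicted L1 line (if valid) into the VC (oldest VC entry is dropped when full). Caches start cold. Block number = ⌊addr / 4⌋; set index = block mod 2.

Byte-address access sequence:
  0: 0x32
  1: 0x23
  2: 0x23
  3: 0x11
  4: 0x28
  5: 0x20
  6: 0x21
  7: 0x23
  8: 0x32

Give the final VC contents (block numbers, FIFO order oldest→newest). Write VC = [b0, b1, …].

VC = [8, 10, 4]

#0 0x32→b12/s0 MISS; vc=[]
#1 0x23→b8/s0 MISS; vc=[12]
#2 0x23→b8/s0 L1-HIT; vc=[12]
#3 0x11→b4/s0 MISS; vc=[12,8]
#4 0x28→b10/s0 MISS; vc=[12,8,4]
#5 0x20→b8/s0 VC-HIT; vc=[12,10,4]
#6 0x21→b8/s0 L1-HIT; vc=[12,10,4]
#7 0x23→b8/s0 L1-HIT; vc=[12,10,4]
#8 0x32→b12/s0 VC-HIT; vc=[8,10,4]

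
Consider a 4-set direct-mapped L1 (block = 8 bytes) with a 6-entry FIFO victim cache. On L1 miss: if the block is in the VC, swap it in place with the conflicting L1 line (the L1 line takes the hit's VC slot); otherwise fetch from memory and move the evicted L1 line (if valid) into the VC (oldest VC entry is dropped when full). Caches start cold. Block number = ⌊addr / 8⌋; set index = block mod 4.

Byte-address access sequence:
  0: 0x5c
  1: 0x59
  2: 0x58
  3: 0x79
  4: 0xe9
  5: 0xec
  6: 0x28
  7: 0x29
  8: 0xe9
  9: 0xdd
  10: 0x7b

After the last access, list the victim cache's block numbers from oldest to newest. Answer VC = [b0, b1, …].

VC = [11, 5, 27]

0: 0x5c (blk 11, set 3) → MISS  vc=[]
1: 0x59 (blk 11, set 3) → L1-HIT  vc=[]
2: 0x58 (blk 11, set 3) → L1-HIT  vc=[]
3: 0x79 (blk 15, set 3) → MISS  vc=[11]
4: 0xe9 (blk 29, set 1) → MISS  vc=[11]
5: 0xec (blk 29, set 1) → L1-HIT  vc=[11]
6: 0x28 (blk 5, set 1) → MISS  vc=[11, 29]
7: 0x29 (blk 5, set 1) → L1-HIT  vc=[11, 29]
8: 0xe9 (blk 29, set 1) → VC-HIT  vc=[11, 5]
9: 0xdd (blk 27, set 3) → MISS  vc=[11, 5, 15]
10: 0x7b (blk 15, set 3) → VC-HIT  vc=[11, 5, 27]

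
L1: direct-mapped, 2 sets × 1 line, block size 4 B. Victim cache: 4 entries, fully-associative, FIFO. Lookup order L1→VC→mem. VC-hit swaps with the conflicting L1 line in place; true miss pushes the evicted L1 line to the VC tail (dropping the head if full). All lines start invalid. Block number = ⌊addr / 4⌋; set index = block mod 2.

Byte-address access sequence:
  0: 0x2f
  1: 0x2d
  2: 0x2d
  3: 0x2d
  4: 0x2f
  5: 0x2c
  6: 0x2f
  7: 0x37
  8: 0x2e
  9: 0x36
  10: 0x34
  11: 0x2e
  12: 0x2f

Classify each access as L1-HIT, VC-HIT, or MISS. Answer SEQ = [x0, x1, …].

#0 0x2f→b11/s1 MISS; vc=[]
#1 0x2d→b11/s1 L1-HIT; vc=[]
#2 0x2d→b11/s1 L1-HIT; vc=[]
#3 0x2d→b11/s1 L1-HIT; vc=[]
#4 0x2f→b11/s1 L1-HIT; vc=[]
#5 0x2c→b11/s1 L1-HIT; vc=[]
#6 0x2f→b11/s1 L1-HIT; vc=[]
#7 0x37→b13/s1 MISS; vc=[11]
#8 0x2e→b11/s1 VC-HIT; vc=[13]
#9 0x36→b13/s1 VC-HIT; vc=[11]
#10 0x34→b13/s1 L1-HIT; vc=[11]
#11 0x2e→b11/s1 VC-HIT; vc=[13]
#12 0x2f→b11/s1 L1-HIT; vc=[13]

SEQ = [MISS, L1-HIT, L1-HIT, L1-HIT, L1-HIT, L1-HIT, L1-HIT, MISS, VC-HIT, VC-HIT, L1-HIT, VC-HIT, L1-HIT]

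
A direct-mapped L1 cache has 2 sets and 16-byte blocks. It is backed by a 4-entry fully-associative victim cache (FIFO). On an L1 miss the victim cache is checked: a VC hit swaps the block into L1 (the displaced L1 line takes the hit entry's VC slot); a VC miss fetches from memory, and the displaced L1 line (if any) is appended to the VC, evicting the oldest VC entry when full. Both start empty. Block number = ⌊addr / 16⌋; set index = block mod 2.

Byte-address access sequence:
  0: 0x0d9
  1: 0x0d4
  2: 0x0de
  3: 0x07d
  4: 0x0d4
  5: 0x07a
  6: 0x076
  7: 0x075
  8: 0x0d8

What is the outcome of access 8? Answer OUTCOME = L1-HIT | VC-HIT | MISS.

#0 0xd9→b13/s1 MISS; vc=[]
#1 0xd4→b13/s1 L1-HIT; vc=[]
#2 0xde→b13/s1 L1-HIT; vc=[]
#3 0x7d→b7/s1 MISS; vc=[13]
#4 0xd4→b13/s1 VC-HIT; vc=[7]
#5 0x7a→b7/s1 VC-HIT; vc=[13]
#6 0x76→b7/s1 L1-HIT; vc=[13]
#7 0x75→b7/s1 L1-HIT; vc=[13]
#8 0xd8→b13/s1 VC-HIT; vc=[7]

OUTCOME = VC-HIT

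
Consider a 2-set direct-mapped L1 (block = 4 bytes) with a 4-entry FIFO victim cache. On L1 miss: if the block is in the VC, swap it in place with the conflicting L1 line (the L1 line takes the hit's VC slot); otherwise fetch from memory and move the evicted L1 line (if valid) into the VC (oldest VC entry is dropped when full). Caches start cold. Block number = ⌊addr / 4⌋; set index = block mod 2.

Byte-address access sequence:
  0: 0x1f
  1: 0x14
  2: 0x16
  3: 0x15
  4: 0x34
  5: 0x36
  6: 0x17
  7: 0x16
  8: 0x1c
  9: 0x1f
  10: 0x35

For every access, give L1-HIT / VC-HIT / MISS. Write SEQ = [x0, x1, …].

#0 0x1f→b7/s1 MISS; vc=[]
#1 0x14→b5/s1 MISS; vc=[7]
#2 0x16→b5/s1 L1-HIT; vc=[7]
#3 0x15→b5/s1 L1-HIT; vc=[7]
#4 0x34→b13/s1 MISS; vc=[7,5]
#5 0x36→b13/s1 L1-HIT; vc=[7,5]
#6 0x17→b5/s1 VC-HIT; vc=[7,13]
#7 0x16→b5/s1 L1-HIT; vc=[7,13]
#8 0x1c→b7/s1 VC-HIT; vc=[5,13]
#9 0x1f→b7/s1 L1-HIT; vc=[5,13]
#10 0x35→b13/s1 VC-HIT; vc=[5,7]

SEQ = [MISS, MISS, L1-HIT, L1-HIT, MISS, L1-HIT, VC-HIT, L1-HIT, VC-HIT, L1-HIT, VC-HIT]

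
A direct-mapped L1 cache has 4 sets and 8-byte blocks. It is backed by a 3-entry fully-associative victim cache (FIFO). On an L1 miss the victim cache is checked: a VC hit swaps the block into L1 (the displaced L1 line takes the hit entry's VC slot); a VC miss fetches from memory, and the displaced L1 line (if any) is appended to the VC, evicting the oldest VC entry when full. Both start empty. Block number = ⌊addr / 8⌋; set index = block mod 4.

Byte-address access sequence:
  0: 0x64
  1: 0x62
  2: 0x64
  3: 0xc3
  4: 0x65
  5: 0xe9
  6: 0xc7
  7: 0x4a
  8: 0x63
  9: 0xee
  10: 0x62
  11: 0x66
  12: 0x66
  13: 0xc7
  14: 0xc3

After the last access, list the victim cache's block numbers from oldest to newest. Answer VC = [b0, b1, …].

VC = [12, 9]

0: 0x64 (blk 12, set 0) → MISS  vc=[]
1: 0x62 (blk 12, set 0) → L1-HIT  vc=[]
2: 0x64 (blk 12, set 0) → L1-HIT  vc=[]
3: 0xc3 (blk 24, set 0) → MISS  vc=[12]
4: 0x65 (blk 12, set 0) → VC-HIT  vc=[24]
5: 0xe9 (blk 29, set 1) → MISS  vc=[24]
6: 0xc7 (blk 24, set 0) → VC-HIT  vc=[12]
7: 0x4a (blk 9, set 1) → MISS  vc=[12, 29]
8: 0x63 (blk 12, set 0) → VC-HIT  vc=[24, 29]
9: 0xee (blk 29, set 1) → VC-HIT  vc=[24, 9]
10: 0x62 (blk 12, set 0) → L1-HIT  vc=[24, 9]
11: 0x66 (blk 12, set 0) → L1-HIT  vc=[24, 9]
12: 0x66 (blk 12, set 0) → L1-HIT  vc=[24, 9]
13: 0xc7 (blk 24, set 0) → VC-HIT  vc=[12, 9]
14: 0xc3 (blk 24, set 0) → L1-HIT  vc=[12, 9]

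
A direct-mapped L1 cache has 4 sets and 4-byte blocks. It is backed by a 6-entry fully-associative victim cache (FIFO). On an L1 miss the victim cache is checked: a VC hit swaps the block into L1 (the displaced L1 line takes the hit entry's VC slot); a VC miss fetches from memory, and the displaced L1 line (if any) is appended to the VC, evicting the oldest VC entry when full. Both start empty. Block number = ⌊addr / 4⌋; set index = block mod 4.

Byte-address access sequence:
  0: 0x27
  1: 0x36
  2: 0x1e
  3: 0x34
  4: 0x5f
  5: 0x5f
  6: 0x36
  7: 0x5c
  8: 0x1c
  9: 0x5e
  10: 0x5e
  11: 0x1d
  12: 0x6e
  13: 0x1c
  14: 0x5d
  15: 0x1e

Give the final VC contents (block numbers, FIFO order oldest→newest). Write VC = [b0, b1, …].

VC = [9, 23, 27]

0: 0x27 (blk 9, set 1) → MISS  vc=[]
1: 0x36 (blk 13, set 1) → MISS  vc=[9]
2: 0x1e (blk 7, set 3) → MISS  vc=[9]
3: 0x34 (blk 13, set 1) → L1-HIT  vc=[9]
4: 0x5f (blk 23, set 3) → MISS  vc=[9, 7]
5: 0x5f (blk 23, set 3) → L1-HIT  vc=[9, 7]
6: 0x36 (blk 13, set 1) → L1-HIT  vc=[9, 7]
7: 0x5c (blk 23, set 3) → L1-HIT  vc=[9, 7]
8: 0x1c (blk 7, set 3) → VC-HIT  vc=[9, 23]
9: 0x5e (blk 23, set 3) → VC-HIT  vc=[9, 7]
10: 0x5e (blk 23, set 3) → L1-HIT  vc=[9, 7]
11: 0x1d (blk 7, set 3) → VC-HIT  vc=[9, 23]
12: 0x6e (blk 27, set 3) → MISS  vc=[9, 23, 7]
13: 0x1c (blk 7, set 3) → VC-HIT  vc=[9, 23, 27]
14: 0x5d (blk 23, set 3) → VC-HIT  vc=[9, 7, 27]
15: 0x1e (blk 7, set 3) → VC-HIT  vc=[9, 23, 27]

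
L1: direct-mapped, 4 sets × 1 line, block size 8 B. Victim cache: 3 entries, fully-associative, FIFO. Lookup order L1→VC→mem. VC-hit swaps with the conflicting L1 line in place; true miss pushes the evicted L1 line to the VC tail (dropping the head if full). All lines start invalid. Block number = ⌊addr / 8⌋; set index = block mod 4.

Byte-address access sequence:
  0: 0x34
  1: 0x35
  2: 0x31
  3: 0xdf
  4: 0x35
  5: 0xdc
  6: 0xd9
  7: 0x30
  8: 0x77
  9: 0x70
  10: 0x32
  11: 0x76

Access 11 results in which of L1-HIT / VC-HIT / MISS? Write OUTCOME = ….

#0 0x34→b6/s2 MISS; vc=[]
#1 0x35→b6/s2 L1-HIT; vc=[]
#2 0x31→b6/s2 L1-HIT; vc=[]
#3 0xdf→b27/s3 MISS; vc=[]
#4 0x35→b6/s2 L1-HIT; vc=[]
#5 0xdc→b27/s3 L1-HIT; vc=[]
#6 0xd9→b27/s3 L1-HIT; vc=[]
#7 0x30→b6/s2 L1-HIT; vc=[]
#8 0x77→b14/s2 MISS; vc=[6]
#9 0x70→b14/s2 L1-HIT; vc=[6]
#10 0x32→b6/s2 VC-HIT; vc=[14]
#11 0x76→b14/s2 VC-HIT; vc=[6]

OUTCOME = VC-HIT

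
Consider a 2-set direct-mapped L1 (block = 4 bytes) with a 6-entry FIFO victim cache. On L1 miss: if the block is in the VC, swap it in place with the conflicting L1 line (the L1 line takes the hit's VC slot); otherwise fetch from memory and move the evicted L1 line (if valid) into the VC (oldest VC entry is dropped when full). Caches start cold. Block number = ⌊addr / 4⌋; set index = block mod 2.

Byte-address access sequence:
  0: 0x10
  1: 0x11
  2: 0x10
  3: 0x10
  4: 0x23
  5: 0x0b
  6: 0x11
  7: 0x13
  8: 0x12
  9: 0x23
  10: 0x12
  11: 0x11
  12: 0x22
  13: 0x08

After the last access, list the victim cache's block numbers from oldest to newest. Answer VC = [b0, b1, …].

  [0] addr=0x10 blk=4 s=0: MISS | VC []
  [1] addr=0x11 blk=4 s=0: L1-HIT | VC []
  [2] addr=0x10 blk=4 s=0: L1-HIT | VC []
  [3] addr=0x10 blk=4 s=0: L1-HIT | VC []
  [4] addr=0x23 blk=8 s=0: MISS | VC [4]
  [5] addr=0xb blk=2 s=0: MISS | VC [4, 8]
  [6] addr=0x11 blk=4 s=0: VC-HIT | VC [2, 8]
  [7] addr=0x13 blk=4 s=0: L1-HIT | VC [2, 8]
  [8] addr=0x12 blk=4 s=0: L1-HIT | VC [2, 8]
  [9] addr=0x23 blk=8 s=0: VC-HIT | VC [2, 4]
  [10] addr=0x12 blk=4 s=0: VC-HIT | VC [2, 8]
  [11] addr=0x11 blk=4 s=0: L1-HIT | VC [2, 8]
  [12] addr=0x22 blk=8 s=0: VC-HIT | VC [2, 4]
  [13] addr=0x8 blk=2 s=0: VC-HIT | VC [8, 4]

VC = [8, 4]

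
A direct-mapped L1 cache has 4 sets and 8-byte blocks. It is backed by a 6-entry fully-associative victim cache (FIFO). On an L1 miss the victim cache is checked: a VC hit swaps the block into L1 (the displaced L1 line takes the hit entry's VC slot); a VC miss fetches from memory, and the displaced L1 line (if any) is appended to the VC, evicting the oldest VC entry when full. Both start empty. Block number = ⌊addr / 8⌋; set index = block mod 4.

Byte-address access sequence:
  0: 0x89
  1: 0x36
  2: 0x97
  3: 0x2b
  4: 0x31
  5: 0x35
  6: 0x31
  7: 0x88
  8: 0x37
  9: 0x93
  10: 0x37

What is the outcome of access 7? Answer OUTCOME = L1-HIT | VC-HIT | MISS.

0: 0x89 (blk 17, set 1) → MISS  vc=[]
1: 0x36 (blk 6, set 2) → MISS  vc=[]
2: 0x97 (blk 18, set 2) → MISS  vc=[6]
3: 0x2b (blk 5, set 1) → MISS  vc=[6, 17]
4: 0x31 (blk 6, set 2) → VC-HIT  vc=[18, 17]
5: 0x35 (blk 6, set 2) → L1-HIT  vc=[18, 17]
6: 0x31 (blk 6, set 2) → L1-HIT  vc=[18, 17]
7: 0x88 (blk 17, set 1) → VC-HIT  vc=[18, 5]
8: 0x37 (blk 6, set 2) → L1-HIT  vc=[18, 5]
9: 0x93 (blk 18, set 2) → VC-HIT  vc=[6, 5]
10: 0x37 (blk 6, set 2) → VC-HIT  vc=[18, 5]

OUTCOME = VC-HIT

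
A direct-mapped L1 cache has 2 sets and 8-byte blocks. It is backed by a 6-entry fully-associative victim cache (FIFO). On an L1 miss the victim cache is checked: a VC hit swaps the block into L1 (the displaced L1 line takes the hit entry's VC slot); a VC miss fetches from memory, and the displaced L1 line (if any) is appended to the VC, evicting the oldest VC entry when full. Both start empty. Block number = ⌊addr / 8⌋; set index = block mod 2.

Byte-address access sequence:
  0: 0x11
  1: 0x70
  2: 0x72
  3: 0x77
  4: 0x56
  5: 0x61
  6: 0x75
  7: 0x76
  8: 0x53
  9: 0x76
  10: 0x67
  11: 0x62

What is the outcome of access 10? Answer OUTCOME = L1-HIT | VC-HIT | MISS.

  [0] addr=0x11 blk=2 s=0: MISS | VC []
  [1] addr=0x70 blk=14 s=0: MISS | VC [2]
  [2] addr=0x72 blk=14 s=0: L1-HIT | VC [2]
  [3] addr=0x77 blk=14 s=0: L1-HIT | VC [2]
  [4] addr=0x56 blk=10 s=0: MISS | VC [2, 14]
  [5] addr=0x61 blk=12 s=0: MISS | VC [2, 14, 10]
  [6] addr=0x75 blk=14 s=0: VC-HIT | VC [2, 12, 10]
  [7] addr=0x76 blk=14 s=0: L1-HIT | VC [2, 12, 10]
  [8] addr=0x53 blk=10 s=0: VC-HIT | VC [2, 12, 14]
  [9] addr=0x76 blk=14 s=0: VC-HIT | VC [2, 12, 10]
  [10] addr=0x67 blk=12 s=0: VC-HIT | VC [2, 14, 10]
  [11] addr=0x62 blk=12 s=0: L1-HIT | VC [2, 14, 10]

OUTCOME = VC-HIT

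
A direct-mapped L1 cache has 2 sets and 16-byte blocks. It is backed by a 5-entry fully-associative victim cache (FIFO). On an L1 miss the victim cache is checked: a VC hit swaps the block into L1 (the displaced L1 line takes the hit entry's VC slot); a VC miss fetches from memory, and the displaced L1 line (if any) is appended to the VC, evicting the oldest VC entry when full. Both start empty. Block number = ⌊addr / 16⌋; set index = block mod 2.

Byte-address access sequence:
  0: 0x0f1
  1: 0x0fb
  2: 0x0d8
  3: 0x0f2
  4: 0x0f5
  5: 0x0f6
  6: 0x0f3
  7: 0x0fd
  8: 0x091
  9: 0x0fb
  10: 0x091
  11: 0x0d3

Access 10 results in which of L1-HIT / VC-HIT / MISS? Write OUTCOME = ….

OUTCOME = VC-HIT

  [0] addr=0xf1 blk=15 s=1: MISS | VC []
  [1] addr=0xfb blk=15 s=1: L1-HIT | VC []
  [2] addr=0xd8 blk=13 s=1: MISS | VC [15]
  [3] addr=0xf2 blk=15 s=1: VC-HIT | VC [13]
  [4] addr=0xf5 blk=15 s=1: L1-HIT | VC [13]
  [5] addr=0xf6 blk=15 s=1: L1-HIT | VC [13]
  [6] addr=0xf3 blk=15 s=1: L1-HIT | VC [13]
  [7] addr=0xfd blk=15 s=1: L1-HIT | VC [13]
  [8] addr=0x91 blk=9 s=1: MISS | VC [13, 15]
  [9] addr=0xfb blk=15 s=1: VC-HIT | VC [13, 9]
  [10] addr=0x91 blk=9 s=1: VC-HIT | VC [13, 15]
  [11] addr=0xd3 blk=13 s=1: VC-HIT | VC [9, 15]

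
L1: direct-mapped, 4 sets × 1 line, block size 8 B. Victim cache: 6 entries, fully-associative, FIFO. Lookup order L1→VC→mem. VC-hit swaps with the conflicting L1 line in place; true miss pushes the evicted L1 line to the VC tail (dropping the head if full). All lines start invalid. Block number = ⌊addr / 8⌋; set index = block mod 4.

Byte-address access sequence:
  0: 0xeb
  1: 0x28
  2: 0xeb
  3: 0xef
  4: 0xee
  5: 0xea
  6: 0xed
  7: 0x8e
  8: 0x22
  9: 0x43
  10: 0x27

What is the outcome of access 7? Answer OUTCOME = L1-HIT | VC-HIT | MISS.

OUTCOME = MISS

  [0] addr=0xeb blk=29 s=1: MISS | VC []
  [1] addr=0x28 blk=5 s=1: MISS | VC [29]
  [2] addr=0xeb blk=29 s=1: VC-HIT | VC [5]
  [3] addr=0xef blk=29 s=1: L1-HIT | VC [5]
  [4] addr=0xee blk=29 s=1: L1-HIT | VC [5]
  [5] addr=0xea blk=29 s=1: L1-HIT | VC [5]
  [6] addr=0xed blk=29 s=1: L1-HIT | VC [5]
  [7] addr=0x8e blk=17 s=1: MISS | VC [5, 29]
  [8] addr=0x22 blk=4 s=0: MISS | VC [5, 29]
  [9] addr=0x43 blk=8 s=0: MISS | VC [5, 29, 4]
  [10] addr=0x27 blk=4 s=0: VC-HIT | VC [5, 29, 8]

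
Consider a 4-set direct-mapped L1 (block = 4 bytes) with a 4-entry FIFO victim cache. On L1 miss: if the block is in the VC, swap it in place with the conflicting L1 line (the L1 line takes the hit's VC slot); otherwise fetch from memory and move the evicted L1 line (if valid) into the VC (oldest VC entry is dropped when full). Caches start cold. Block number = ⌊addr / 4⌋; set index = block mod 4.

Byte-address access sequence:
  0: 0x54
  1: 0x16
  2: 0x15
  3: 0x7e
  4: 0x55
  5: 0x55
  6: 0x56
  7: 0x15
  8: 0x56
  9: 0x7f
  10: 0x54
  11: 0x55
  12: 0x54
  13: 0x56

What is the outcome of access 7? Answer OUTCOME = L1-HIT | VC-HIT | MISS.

OUTCOME = VC-HIT

0: 0x54 (blk 21, set 1) → MISS  vc=[]
1: 0x16 (blk 5, set 1) → MISS  vc=[21]
2: 0x15 (blk 5, set 1) → L1-HIT  vc=[21]
3: 0x7e (blk 31, set 3) → MISS  vc=[21]
4: 0x55 (blk 21, set 1) → VC-HIT  vc=[5]
5: 0x55 (blk 21, set 1) → L1-HIT  vc=[5]
6: 0x56 (blk 21, set 1) → L1-HIT  vc=[5]
7: 0x15 (blk 5, set 1) → VC-HIT  vc=[21]
8: 0x56 (blk 21, set 1) → VC-HIT  vc=[5]
9: 0x7f (blk 31, set 3) → L1-HIT  vc=[5]
10: 0x54 (blk 21, set 1) → L1-HIT  vc=[5]
11: 0x55 (blk 21, set 1) → L1-HIT  vc=[5]
12: 0x54 (blk 21, set 1) → L1-HIT  vc=[5]
13: 0x56 (blk 21, set 1) → L1-HIT  vc=[5]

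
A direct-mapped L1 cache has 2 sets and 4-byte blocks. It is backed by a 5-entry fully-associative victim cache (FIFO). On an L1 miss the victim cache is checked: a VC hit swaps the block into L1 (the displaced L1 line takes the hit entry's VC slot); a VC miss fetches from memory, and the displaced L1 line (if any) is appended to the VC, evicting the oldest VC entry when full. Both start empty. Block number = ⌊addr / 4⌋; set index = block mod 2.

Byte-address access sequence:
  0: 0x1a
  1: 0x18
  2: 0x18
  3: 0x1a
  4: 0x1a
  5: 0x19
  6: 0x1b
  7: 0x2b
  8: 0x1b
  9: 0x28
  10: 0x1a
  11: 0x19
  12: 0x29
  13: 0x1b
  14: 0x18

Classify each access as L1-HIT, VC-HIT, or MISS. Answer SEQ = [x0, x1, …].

#0 0x1a→b6/s0 MISS; vc=[]
#1 0x18→b6/s0 L1-HIT; vc=[]
#2 0x18→b6/s0 L1-HIT; vc=[]
#3 0x1a→b6/s0 L1-HIT; vc=[]
#4 0x1a→b6/s0 L1-HIT; vc=[]
#5 0x19→b6/s0 L1-HIT; vc=[]
#6 0x1b→b6/s0 L1-HIT; vc=[]
#7 0x2b→b10/s0 MISS; vc=[6]
#8 0x1b→b6/s0 VC-HIT; vc=[10]
#9 0x28→b10/s0 VC-HIT; vc=[6]
#10 0x1a→b6/s0 VC-HIT; vc=[10]
#11 0x19→b6/s0 L1-HIT; vc=[10]
#12 0x29→b10/s0 VC-HIT; vc=[6]
#13 0x1b→b6/s0 VC-HIT; vc=[10]
#14 0x18→b6/s0 L1-HIT; vc=[10]

SEQ = [MISS, L1-HIT, L1-HIT, L1-HIT, L1-HIT, L1-HIT, L1-HIT, MISS, VC-HIT, VC-HIT, VC-HIT, L1-HIT, VC-HIT, VC-HIT, L1-HIT]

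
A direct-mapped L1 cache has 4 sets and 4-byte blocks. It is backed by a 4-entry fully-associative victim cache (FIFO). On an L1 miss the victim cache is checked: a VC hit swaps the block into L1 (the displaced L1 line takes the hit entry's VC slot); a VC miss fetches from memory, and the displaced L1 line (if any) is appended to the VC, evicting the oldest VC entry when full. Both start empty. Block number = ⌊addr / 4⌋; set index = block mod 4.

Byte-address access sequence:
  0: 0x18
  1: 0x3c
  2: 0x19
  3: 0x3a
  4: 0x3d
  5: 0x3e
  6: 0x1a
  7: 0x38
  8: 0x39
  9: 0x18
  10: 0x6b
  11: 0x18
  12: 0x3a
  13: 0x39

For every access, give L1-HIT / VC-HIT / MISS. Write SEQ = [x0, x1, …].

SEQ = [MISS, MISS, L1-HIT, MISS, L1-HIT, L1-HIT, VC-HIT, VC-HIT, L1-HIT, VC-HIT, MISS, VC-HIT, VC-HIT, L1-HIT]

  [0] addr=0x18 blk=6 s=2: MISS | VC []
  [1] addr=0x3c blk=15 s=3: MISS | VC []
  [2] addr=0x19 blk=6 s=2: L1-HIT | VC []
  [3] addr=0x3a blk=14 s=2: MISS | VC [6]
  [4] addr=0x3d blk=15 s=3: L1-HIT | VC [6]
  [5] addr=0x3e blk=15 s=3: L1-HIT | VC [6]
  [6] addr=0x1a blk=6 s=2: VC-HIT | VC [14]
  [7] addr=0x38 blk=14 s=2: VC-HIT | VC [6]
  [8] addr=0x39 blk=14 s=2: L1-HIT | VC [6]
  [9] addr=0x18 blk=6 s=2: VC-HIT | VC [14]
  [10] addr=0x6b blk=26 s=2: MISS | VC [14, 6]
  [11] addr=0x18 blk=6 s=2: VC-HIT | VC [14, 26]
  [12] addr=0x3a blk=14 s=2: VC-HIT | VC [6, 26]
  [13] addr=0x39 blk=14 s=2: L1-HIT | VC [6, 26]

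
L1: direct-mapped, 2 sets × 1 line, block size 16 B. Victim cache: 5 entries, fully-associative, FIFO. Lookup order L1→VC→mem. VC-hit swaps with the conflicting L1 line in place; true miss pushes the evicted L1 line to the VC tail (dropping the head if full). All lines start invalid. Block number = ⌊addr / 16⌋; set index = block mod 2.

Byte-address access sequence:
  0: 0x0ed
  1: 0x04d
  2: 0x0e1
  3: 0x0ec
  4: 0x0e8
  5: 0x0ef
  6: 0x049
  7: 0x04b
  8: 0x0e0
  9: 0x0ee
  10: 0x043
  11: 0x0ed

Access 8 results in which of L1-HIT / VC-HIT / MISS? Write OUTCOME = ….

0: 0xed (blk 14, set 0) → MISS  vc=[]
1: 0x4d (blk 4, set 0) → MISS  vc=[14]
2: 0xe1 (blk 14, set 0) → VC-HIT  vc=[4]
3: 0xec (blk 14, set 0) → L1-HIT  vc=[4]
4: 0xe8 (blk 14, set 0) → L1-HIT  vc=[4]
5: 0xef (blk 14, set 0) → L1-HIT  vc=[4]
6: 0x49 (blk 4, set 0) → VC-HIT  vc=[14]
7: 0x4b (blk 4, set 0) → L1-HIT  vc=[14]
8: 0xe0 (blk 14, set 0) → VC-HIT  vc=[4]
9: 0xee (blk 14, set 0) → L1-HIT  vc=[4]
10: 0x43 (blk 4, set 0) → VC-HIT  vc=[14]
11: 0xed (blk 14, set 0) → VC-HIT  vc=[4]

OUTCOME = VC-HIT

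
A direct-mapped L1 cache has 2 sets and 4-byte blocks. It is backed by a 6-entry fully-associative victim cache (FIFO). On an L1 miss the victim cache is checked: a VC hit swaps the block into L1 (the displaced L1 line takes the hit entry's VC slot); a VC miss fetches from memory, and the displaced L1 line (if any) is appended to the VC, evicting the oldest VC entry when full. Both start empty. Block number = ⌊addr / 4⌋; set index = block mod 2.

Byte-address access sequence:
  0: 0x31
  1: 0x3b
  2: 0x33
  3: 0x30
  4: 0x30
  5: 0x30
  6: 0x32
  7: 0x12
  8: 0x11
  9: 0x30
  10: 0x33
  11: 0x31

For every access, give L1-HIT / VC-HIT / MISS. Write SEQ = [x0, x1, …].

SEQ = [MISS, MISS, VC-HIT, L1-HIT, L1-HIT, L1-HIT, L1-HIT, MISS, L1-HIT, VC-HIT, L1-HIT, L1-HIT]

0: 0x31 (blk 12, set 0) → MISS  vc=[]
1: 0x3b (blk 14, set 0) → MISS  vc=[12]
2: 0x33 (blk 12, set 0) → VC-HIT  vc=[14]
3: 0x30 (blk 12, set 0) → L1-HIT  vc=[14]
4: 0x30 (blk 12, set 0) → L1-HIT  vc=[14]
5: 0x30 (blk 12, set 0) → L1-HIT  vc=[14]
6: 0x32 (blk 12, set 0) → L1-HIT  vc=[14]
7: 0x12 (blk 4, set 0) → MISS  vc=[14, 12]
8: 0x11 (blk 4, set 0) → L1-HIT  vc=[14, 12]
9: 0x30 (blk 12, set 0) → VC-HIT  vc=[14, 4]
10: 0x33 (blk 12, set 0) → L1-HIT  vc=[14, 4]
11: 0x31 (blk 12, set 0) → L1-HIT  vc=[14, 4]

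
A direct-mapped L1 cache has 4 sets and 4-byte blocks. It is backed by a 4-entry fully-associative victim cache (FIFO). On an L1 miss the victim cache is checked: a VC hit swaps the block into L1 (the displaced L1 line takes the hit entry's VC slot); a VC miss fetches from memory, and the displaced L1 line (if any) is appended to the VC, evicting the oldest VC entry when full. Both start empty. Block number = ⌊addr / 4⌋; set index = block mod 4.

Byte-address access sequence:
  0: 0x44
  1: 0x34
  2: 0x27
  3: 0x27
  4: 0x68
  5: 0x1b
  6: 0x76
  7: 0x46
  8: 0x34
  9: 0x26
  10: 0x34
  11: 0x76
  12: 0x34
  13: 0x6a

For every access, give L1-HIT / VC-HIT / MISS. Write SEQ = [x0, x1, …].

SEQ = [MISS, MISS, MISS, L1-HIT, MISS, MISS, MISS, VC-HIT, VC-HIT, VC-HIT, VC-HIT, VC-HIT, VC-HIT, VC-HIT]

  [0] addr=0x44 blk=17 s=1: MISS | VC []
  [1] addr=0x34 blk=13 s=1: MISS | VC [17]
  [2] addr=0x27 blk=9 s=1: MISS | VC [17, 13]
  [3] addr=0x27 blk=9 s=1: L1-HIT | VC [17, 13]
  [4] addr=0x68 blk=26 s=2: MISS | VC [17, 13]
  [5] addr=0x1b blk=6 s=2: MISS | VC [17, 13, 26]
  [6] addr=0x76 blk=29 s=1: MISS | VC [17, 13, 26, 9]
  [7] addr=0x46 blk=17 s=1: VC-HIT | VC [29, 13, 26, 9]
  [8] addr=0x34 blk=13 s=1: VC-HIT | VC [29, 17, 26, 9]
  [9] addr=0x26 blk=9 s=1: VC-HIT | VC [29, 17, 26, 13]
  [10] addr=0x34 blk=13 s=1: VC-HIT | VC [29, 17, 26, 9]
  [11] addr=0x76 blk=29 s=1: VC-HIT | VC [13, 17, 26, 9]
  [12] addr=0x34 blk=13 s=1: VC-HIT | VC [29, 17, 26, 9]
  [13] addr=0x6a blk=26 s=2: VC-HIT | VC [29, 17, 6, 9]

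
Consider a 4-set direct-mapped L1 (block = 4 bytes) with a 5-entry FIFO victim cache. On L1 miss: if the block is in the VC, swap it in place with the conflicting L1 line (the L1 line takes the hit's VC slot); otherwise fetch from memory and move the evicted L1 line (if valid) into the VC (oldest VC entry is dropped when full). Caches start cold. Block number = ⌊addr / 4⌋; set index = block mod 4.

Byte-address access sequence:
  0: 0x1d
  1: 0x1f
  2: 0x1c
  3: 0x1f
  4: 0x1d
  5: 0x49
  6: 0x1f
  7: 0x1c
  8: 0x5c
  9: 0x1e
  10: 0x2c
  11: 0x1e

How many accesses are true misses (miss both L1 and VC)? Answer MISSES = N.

MISSES = 4

#0 0x1d→b7/s3 MISS; vc=[]
#1 0x1f→b7/s3 L1-HIT; vc=[]
#2 0x1c→b7/s3 L1-HIT; vc=[]
#3 0x1f→b7/s3 L1-HIT; vc=[]
#4 0x1d→b7/s3 L1-HIT; vc=[]
#5 0x49→b18/s2 MISS; vc=[]
#6 0x1f→b7/s3 L1-HIT; vc=[]
#7 0x1c→b7/s3 L1-HIT; vc=[]
#8 0x5c→b23/s3 MISS; vc=[7]
#9 0x1e→b7/s3 VC-HIT; vc=[23]
#10 0x2c→b11/s3 MISS; vc=[23,7]
#11 0x1e→b7/s3 VC-HIT; vc=[23,11]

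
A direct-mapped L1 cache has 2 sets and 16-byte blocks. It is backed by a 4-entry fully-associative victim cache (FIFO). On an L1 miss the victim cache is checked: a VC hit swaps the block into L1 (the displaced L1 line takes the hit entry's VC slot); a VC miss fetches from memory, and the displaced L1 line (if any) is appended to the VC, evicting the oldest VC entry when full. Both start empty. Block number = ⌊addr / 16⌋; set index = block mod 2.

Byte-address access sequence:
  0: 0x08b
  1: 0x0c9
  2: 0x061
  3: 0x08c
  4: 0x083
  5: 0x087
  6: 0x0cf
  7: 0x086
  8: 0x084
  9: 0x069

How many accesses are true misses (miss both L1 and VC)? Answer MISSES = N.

  [0] addr=0x8b blk=8 s=0: MISS | VC []
  [1] addr=0xc9 blk=12 s=0: MISS | VC [8]
  [2] addr=0x61 blk=6 s=0: MISS | VC [8, 12]
  [3] addr=0x8c blk=8 s=0: VC-HIT | VC [6, 12]
  [4] addr=0x83 blk=8 s=0: L1-HIT | VC [6, 12]
  [5] addr=0x87 blk=8 s=0: L1-HIT | VC [6, 12]
  [6] addr=0xcf blk=12 s=0: VC-HIT | VC [6, 8]
  [7] addr=0x86 blk=8 s=0: VC-HIT | VC [6, 12]
  [8] addr=0x84 blk=8 s=0: L1-HIT | VC [6, 12]
  [9] addr=0x69 blk=6 s=0: VC-HIT | VC [8, 12]

MISSES = 3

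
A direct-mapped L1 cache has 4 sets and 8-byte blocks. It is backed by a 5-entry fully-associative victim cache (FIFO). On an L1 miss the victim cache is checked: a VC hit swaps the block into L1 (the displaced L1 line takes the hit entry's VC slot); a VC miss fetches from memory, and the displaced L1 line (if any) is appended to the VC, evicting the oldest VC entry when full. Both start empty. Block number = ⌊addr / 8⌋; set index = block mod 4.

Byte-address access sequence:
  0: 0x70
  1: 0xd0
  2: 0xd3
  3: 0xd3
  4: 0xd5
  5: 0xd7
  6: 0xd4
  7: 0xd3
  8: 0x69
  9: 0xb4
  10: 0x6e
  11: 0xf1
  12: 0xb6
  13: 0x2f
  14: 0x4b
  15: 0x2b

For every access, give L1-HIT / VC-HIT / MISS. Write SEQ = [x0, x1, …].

  [0] addr=0x70 blk=14 s=2: MISS | VC []
  [1] addr=0xd0 blk=26 s=2: MISS | VC [14]
  [2] addr=0xd3 blk=26 s=2: L1-HIT | VC [14]
  [3] addr=0xd3 blk=26 s=2: L1-HIT | VC [14]
  [4] addr=0xd5 blk=26 s=2: L1-HIT | VC [14]
  [5] addr=0xd7 blk=26 s=2: L1-HIT | VC [14]
  [6] addr=0xd4 blk=26 s=2: L1-HIT | VC [14]
  [7] addr=0xd3 blk=26 s=2: L1-HIT | VC [14]
  [8] addr=0x69 blk=13 s=1: MISS | VC [14]
  [9] addr=0xb4 blk=22 s=2: MISS | VC [14, 26]
  [10] addr=0x6e blk=13 s=1: L1-HIT | VC [14, 26]
  [11] addr=0xf1 blk=30 s=2: MISS | VC [14, 26, 22]
  [12] addr=0xb6 blk=22 s=2: VC-HIT | VC [14, 26, 30]
  [13] addr=0x2f blk=5 s=1: MISS | VC [14, 26, 30, 13]
  [14] addr=0x4b blk=9 s=1: MISS | VC [14, 26, 30, 13, 5]
  [15] addr=0x2b blk=5 s=1: VC-HIT | VC [14, 26, 30, 13, 9]

SEQ = [MISS, MISS, L1-HIT, L1-HIT, L1-HIT, L1-HIT, L1-HIT, L1-HIT, MISS, MISS, L1-HIT, MISS, VC-HIT, MISS, MISS, VC-HIT]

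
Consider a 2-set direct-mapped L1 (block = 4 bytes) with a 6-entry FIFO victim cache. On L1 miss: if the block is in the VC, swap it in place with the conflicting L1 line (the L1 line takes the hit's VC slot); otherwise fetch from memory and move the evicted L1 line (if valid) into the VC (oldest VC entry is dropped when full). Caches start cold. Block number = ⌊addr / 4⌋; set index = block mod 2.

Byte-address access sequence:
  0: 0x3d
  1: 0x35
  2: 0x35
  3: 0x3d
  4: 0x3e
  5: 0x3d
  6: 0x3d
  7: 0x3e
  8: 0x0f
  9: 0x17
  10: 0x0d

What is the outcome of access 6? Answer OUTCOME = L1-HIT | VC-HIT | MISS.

OUTCOME = L1-HIT

0: 0x3d (blk 15, set 1) → MISS  vc=[]
1: 0x35 (blk 13, set 1) → MISS  vc=[15]
2: 0x35 (blk 13, set 1) → L1-HIT  vc=[15]
3: 0x3d (blk 15, set 1) → VC-HIT  vc=[13]
4: 0x3e (blk 15, set 1) → L1-HIT  vc=[13]
5: 0x3d (blk 15, set 1) → L1-HIT  vc=[13]
6: 0x3d (blk 15, set 1) → L1-HIT  vc=[13]
7: 0x3e (blk 15, set 1) → L1-HIT  vc=[13]
8: 0xf (blk 3, set 1) → MISS  vc=[13, 15]
9: 0x17 (blk 5, set 1) → MISS  vc=[13, 15, 3]
10: 0xd (blk 3, set 1) → VC-HIT  vc=[13, 15, 5]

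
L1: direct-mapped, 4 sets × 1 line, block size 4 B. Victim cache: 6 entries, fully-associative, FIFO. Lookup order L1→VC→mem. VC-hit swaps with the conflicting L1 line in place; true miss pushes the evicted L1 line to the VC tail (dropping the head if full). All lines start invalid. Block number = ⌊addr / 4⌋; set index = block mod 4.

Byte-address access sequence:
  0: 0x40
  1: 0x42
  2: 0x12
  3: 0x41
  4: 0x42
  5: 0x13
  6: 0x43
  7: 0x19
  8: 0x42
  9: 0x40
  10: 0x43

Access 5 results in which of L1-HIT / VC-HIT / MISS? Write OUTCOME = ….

OUTCOME = VC-HIT

  [0] addr=0x40 blk=16 s=0: MISS | VC []
  [1] addr=0x42 blk=16 s=0: L1-HIT | VC []
  [2] addr=0x12 blk=4 s=0: MISS | VC [16]
  [3] addr=0x41 blk=16 s=0: VC-HIT | VC [4]
  [4] addr=0x42 blk=16 s=0: L1-HIT | VC [4]
  [5] addr=0x13 blk=4 s=0: VC-HIT | VC [16]
  [6] addr=0x43 blk=16 s=0: VC-HIT | VC [4]
  [7] addr=0x19 blk=6 s=2: MISS | VC [4]
  [8] addr=0x42 blk=16 s=0: L1-HIT | VC [4]
  [9] addr=0x40 blk=16 s=0: L1-HIT | VC [4]
  [10] addr=0x43 blk=16 s=0: L1-HIT | VC [4]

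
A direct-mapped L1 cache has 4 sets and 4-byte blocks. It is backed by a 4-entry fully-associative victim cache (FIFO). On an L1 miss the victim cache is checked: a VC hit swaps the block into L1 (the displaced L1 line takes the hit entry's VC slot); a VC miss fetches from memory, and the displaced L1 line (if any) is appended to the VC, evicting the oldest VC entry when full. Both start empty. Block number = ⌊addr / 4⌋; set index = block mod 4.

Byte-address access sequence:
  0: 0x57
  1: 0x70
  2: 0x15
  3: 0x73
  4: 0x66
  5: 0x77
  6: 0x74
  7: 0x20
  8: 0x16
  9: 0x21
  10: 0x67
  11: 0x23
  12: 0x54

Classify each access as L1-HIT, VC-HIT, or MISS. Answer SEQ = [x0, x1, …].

SEQ = [MISS, MISS, MISS, L1-HIT, MISS, MISS, L1-HIT, MISS, VC-HIT, L1-HIT, VC-HIT, L1-HIT, VC-HIT]

  [0] addr=0x57 blk=21 s=1: MISS | VC []
  [1] addr=0x70 blk=28 s=0: MISS | VC []
  [2] addr=0x15 blk=5 s=1: MISS | VC [21]
  [3] addr=0x73 blk=28 s=0: L1-HIT | VC [21]
  [4] addr=0x66 blk=25 s=1: MISS | VC [21, 5]
  [5] addr=0x77 blk=29 s=1: MISS | VC [21, 5, 25]
  [6] addr=0x74 blk=29 s=1: L1-HIT | VC [21, 5, 25]
  [7] addr=0x20 blk=8 s=0: MISS | VC [21, 5, 25, 28]
  [8] addr=0x16 blk=5 s=1: VC-HIT | VC [21, 29, 25, 28]
  [9] addr=0x21 blk=8 s=0: L1-HIT | VC [21, 29, 25, 28]
  [10] addr=0x67 blk=25 s=1: VC-HIT | VC [21, 29, 5, 28]
  [11] addr=0x23 blk=8 s=0: L1-HIT | VC [21, 29, 5, 28]
  [12] addr=0x54 blk=21 s=1: VC-HIT | VC [25, 29, 5, 28]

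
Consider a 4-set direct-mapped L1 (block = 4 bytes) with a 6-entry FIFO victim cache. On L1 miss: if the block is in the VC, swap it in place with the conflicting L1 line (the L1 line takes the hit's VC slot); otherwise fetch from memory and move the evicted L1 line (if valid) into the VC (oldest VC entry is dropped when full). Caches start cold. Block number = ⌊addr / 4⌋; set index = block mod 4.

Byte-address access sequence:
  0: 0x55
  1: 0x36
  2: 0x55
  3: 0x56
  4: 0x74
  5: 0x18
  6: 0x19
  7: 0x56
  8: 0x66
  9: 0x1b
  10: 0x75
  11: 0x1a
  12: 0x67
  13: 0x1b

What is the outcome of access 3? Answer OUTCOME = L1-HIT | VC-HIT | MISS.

0: 0x55 (blk 21, set 1) → MISS  vc=[]
1: 0x36 (blk 13, set 1) → MISS  vc=[21]
2: 0x55 (blk 21, set 1) → VC-HIT  vc=[13]
3: 0x56 (blk 21, set 1) → L1-HIT  vc=[13]
4: 0x74 (blk 29, set 1) → MISS  vc=[13, 21]
5: 0x18 (blk 6, set 2) → MISS  vc=[13, 21]
6: 0x19 (blk 6, set 2) → L1-HIT  vc=[13, 21]
7: 0x56 (blk 21, set 1) → VC-HIT  vc=[13, 29]
8: 0x66 (blk 25, set 1) → MISS  vc=[13, 29, 21]
9: 0x1b (blk 6, set 2) → L1-HIT  vc=[13, 29, 21]
10: 0x75 (blk 29, set 1) → VC-HIT  vc=[13, 25, 21]
11: 0x1a (blk 6, set 2) → L1-HIT  vc=[13, 25, 21]
12: 0x67 (blk 25, set 1) → VC-HIT  vc=[13, 29, 21]
13: 0x1b (blk 6, set 2) → L1-HIT  vc=[13, 29, 21]

OUTCOME = L1-HIT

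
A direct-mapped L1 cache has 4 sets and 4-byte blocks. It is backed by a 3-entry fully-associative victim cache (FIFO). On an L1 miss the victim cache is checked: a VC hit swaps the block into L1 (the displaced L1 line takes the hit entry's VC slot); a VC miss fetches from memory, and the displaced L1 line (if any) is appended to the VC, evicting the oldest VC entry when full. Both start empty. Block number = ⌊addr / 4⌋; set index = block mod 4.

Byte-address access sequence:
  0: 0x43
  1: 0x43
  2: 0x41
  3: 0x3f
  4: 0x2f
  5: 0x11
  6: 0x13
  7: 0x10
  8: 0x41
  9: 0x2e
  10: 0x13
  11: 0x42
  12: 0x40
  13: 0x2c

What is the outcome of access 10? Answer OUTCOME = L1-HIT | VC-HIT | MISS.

OUTCOME = VC-HIT

  [0] addr=0x43 blk=16 s=0: MISS | VC []
  [1] addr=0x43 blk=16 s=0: L1-HIT | VC []
  [2] addr=0x41 blk=16 s=0: L1-HIT | VC []
  [3] addr=0x3f blk=15 s=3: MISS | VC []
  [4] addr=0x2f blk=11 s=3: MISS | VC [15]
  [5] addr=0x11 blk=4 s=0: MISS | VC [15, 16]
  [6] addr=0x13 blk=4 s=0: L1-HIT | VC [15, 16]
  [7] addr=0x10 blk=4 s=0: L1-HIT | VC [15, 16]
  [8] addr=0x41 blk=16 s=0: VC-HIT | VC [15, 4]
  [9] addr=0x2e blk=11 s=3: L1-HIT | VC [15, 4]
  [10] addr=0x13 blk=4 s=0: VC-HIT | VC [15, 16]
  [11] addr=0x42 blk=16 s=0: VC-HIT | VC [15, 4]
  [12] addr=0x40 blk=16 s=0: L1-HIT | VC [15, 4]
  [13] addr=0x2c blk=11 s=3: L1-HIT | VC [15, 4]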